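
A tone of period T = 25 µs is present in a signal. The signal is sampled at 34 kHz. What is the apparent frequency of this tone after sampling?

T = 25 µs → f = 1/T = 40 kHz.
40 kHz mod fs = 6 kHz.
6 kHz ≤ fs/2 = 17 kHz, appears at 6 kHz.

6 kHz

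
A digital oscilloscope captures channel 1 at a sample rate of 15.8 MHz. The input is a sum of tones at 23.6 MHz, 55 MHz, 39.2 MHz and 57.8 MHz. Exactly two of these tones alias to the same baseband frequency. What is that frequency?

7.6 MHz

fs/2 = 7.9 MHz.
23.6 MHz mod fs = 7.8 MHz.
7.8 MHz ≤ fs/2 = 7.9 MHz, appears at 7.8 MHz.
55 MHz mod fs = 7.6 MHz.
7.6 MHz ≤ fs/2 = 7.9 MHz, appears at 7.6 MHz.
39.2 MHz mod fs = 7.6 MHz.
7.6 MHz ≤ fs/2 = 7.9 MHz, appears at 7.6 MHz.
57.8 MHz mod fs = 10.4 MHz.
10.4 MHz > fs/2 = 7.9 MHz, folds to fs − 10.4 MHz = 5.4 MHz.
39.2 MHz and 55 MHz both map to 7.6 MHz.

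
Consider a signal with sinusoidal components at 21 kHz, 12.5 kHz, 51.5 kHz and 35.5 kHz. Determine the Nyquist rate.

103 kHz

Highest-frequency component: 51.5 kHz.
Nyquist rate = 2 × 51.5 kHz = 103 kHz.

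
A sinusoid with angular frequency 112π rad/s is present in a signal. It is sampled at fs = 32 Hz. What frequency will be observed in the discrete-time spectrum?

ω = 112π rad/s → f = ω/(2π) = 56 Hz.
56 Hz mod fs = 24 Hz.
24 Hz > fs/2 = 16 Hz, folds to fs − 24 Hz = 8 Hz.

8 Hz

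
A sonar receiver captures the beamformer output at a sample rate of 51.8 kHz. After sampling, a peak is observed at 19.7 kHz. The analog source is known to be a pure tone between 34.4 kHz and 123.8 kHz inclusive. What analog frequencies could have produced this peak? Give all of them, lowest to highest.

71.5 kHz, 83.9 kHz, 123.3 kHz

Frequencies that alias to 19.7 kHz are k·fs ± 19.7 kHz for integer k ≥ 0.
k=0: 19.7 kHz.
k=1: 32.1 kHz, 71.5 kHz.
k=2: 83.9 kHz, 123.3 kHz.
k=3: 135.7 kHz, 175.1 kHz.
Within [34.4 kHz, 123.8 kHz]: 71.5 kHz, 83.9 kHz, 123.3 kHz.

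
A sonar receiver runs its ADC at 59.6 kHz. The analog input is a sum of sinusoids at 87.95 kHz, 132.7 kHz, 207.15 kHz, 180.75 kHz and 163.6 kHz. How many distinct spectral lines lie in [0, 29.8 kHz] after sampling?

4

fs/2 = 29.8 kHz.
87.95 kHz mod fs = 28.35 kHz.
28.35 kHz ≤ fs/2 = 29.8 kHz, appears at 28.35 kHz.
132.7 kHz mod fs = 13.5 kHz.
13.5 kHz ≤ fs/2 = 29.8 kHz, appears at 13.5 kHz.
207.15 kHz mod fs = 28.35 kHz.
28.35 kHz ≤ fs/2 = 29.8 kHz, appears at 28.35 kHz.
180.75 kHz mod fs = 1.95 kHz.
1.95 kHz ≤ fs/2 = 29.8 kHz, appears at 1.95 kHz.
163.6 kHz mod fs = 44.4 kHz.
44.4 kHz > fs/2 = 29.8 kHz, folds to fs − 44.4 kHz = 15.2 kHz.
Distinct values: {1.95 kHz, 13.5 kHz, 15.2 kHz, 28.35 kHz} → 4.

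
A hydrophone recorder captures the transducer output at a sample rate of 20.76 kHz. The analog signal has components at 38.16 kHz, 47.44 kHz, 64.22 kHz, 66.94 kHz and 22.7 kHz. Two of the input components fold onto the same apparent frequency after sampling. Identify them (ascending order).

22.7 kHz, 64.22 kHz

fs/2 = 10.38 kHz.
38.16 kHz mod fs = 17.4 kHz.
17.4 kHz > fs/2 = 10.38 kHz, folds to fs − 17.4 kHz = 3.36 kHz.
47.44 kHz mod fs = 5.92 kHz.
5.92 kHz ≤ fs/2 = 10.38 kHz, appears at 5.92 kHz.
64.22 kHz mod fs = 1.94 kHz.
1.94 kHz ≤ fs/2 = 10.38 kHz, appears at 1.94 kHz.
66.94 kHz mod fs = 4.66 kHz.
4.66 kHz ≤ fs/2 = 10.38 kHz, appears at 4.66 kHz.
22.7 kHz mod fs = 1.94 kHz.
1.94 kHz ≤ fs/2 = 10.38 kHz, appears at 1.94 kHz.
22.7 kHz and 64.22 kHz both map to 1.94 kHz.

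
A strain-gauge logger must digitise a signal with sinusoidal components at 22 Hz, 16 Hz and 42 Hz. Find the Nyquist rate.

Highest-frequency component: 42 Hz.
Nyquist rate = 2 × 42 Hz = 84 Hz.

84 Hz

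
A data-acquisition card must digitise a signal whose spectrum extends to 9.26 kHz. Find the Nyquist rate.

Nyquist rate = 2 × 9.26 kHz = 18.52 kHz.

18.52 kHz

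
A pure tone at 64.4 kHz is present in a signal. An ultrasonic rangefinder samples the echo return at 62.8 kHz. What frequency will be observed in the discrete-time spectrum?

64.4 kHz mod fs = 1.6 kHz.
1.6 kHz ≤ fs/2 = 31.4 kHz, appears at 1.6 kHz.

1.6 kHz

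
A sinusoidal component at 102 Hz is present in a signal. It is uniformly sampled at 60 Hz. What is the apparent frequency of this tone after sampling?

18 Hz

102 Hz mod fs = 42 Hz.
42 Hz > fs/2 = 30 Hz, folds to fs − 42 Hz = 18 Hz.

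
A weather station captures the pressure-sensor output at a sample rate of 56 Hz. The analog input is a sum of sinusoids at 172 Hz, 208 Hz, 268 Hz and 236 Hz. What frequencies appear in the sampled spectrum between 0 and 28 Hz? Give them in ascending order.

fs/2 = 28 Hz.
172 Hz mod fs = 4 Hz.
4 Hz ≤ fs/2 = 28 Hz, appears at 4 Hz.
208 Hz mod fs = 40 Hz.
40 Hz > fs/2 = 28 Hz, folds to fs − 40 Hz = 16 Hz.
268 Hz mod fs = 44 Hz.
44 Hz > fs/2 = 28 Hz, folds to fs − 44 Hz = 12 Hz.
236 Hz mod fs = 12 Hz.
12 Hz ≤ fs/2 = 28 Hz, appears at 12 Hz.
Distinct values: {4 Hz, 12 Hz, 16 Hz}.

4 Hz, 12 Hz, 16 Hz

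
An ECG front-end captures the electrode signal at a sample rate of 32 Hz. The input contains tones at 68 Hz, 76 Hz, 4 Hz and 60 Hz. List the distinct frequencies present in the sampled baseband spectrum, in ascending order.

fs/2 = 16 Hz.
68 Hz mod fs = 4 Hz.
4 Hz ≤ fs/2 = 16 Hz, appears at 4 Hz.
76 Hz mod fs = 12 Hz.
12 Hz ≤ fs/2 = 16 Hz, appears at 12 Hz.
4 Hz ≤ fs/2 = 16 Hz, passes unchanged.
60 Hz mod fs = 28 Hz.
28 Hz > fs/2 = 16 Hz, folds to fs − 28 Hz = 4 Hz.
Distinct values: {4 Hz, 12 Hz}.

4 Hz, 12 Hz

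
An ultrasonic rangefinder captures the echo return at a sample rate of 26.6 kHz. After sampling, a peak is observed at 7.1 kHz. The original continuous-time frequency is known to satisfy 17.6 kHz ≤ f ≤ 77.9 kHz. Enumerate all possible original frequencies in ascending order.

19.5 kHz, 33.7 kHz, 46.1 kHz, 60.3 kHz, 72.7 kHz

Frequencies that alias to 7.1 kHz are k·fs ± 7.1 kHz for integer k ≥ 0.
k=0: 7.1 kHz.
k=1: 19.5 kHz, 33.7 kHz.
k=2: 46.1 kHz, 60.3 kHz.
k=3: 72.7 kHz, 86.9 kHz.
k=4: 99.3 kHz, 113.5 kHz.
Within [17.6 kHz, 77.9 kHz]: 19.5 kHz, 33.7 kHz, 46.1 kHz, 60.3 kHz, 72.7 kHz.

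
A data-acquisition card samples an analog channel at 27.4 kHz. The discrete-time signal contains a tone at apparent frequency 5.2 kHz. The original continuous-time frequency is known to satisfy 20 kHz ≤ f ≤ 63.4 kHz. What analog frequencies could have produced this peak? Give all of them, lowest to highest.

22.2 kHz, 32.6 kHz, 49.6 kHz, 60 kHz

Frequencies that alias to 5.2 kHz are k·fs ± 5.2 kHz for integer k ≥ 0.
k=0: 5.2 kHz.
k=1: 22.2 kHz, 32.6 kHz.
k=2: 49.6 kHz, 60 kHz.
k=3: 77 kHz, 87.4 kHz.
Within [20 kHz, 63.4 kHz]: 22.2 kHz, 32.6 kHz, 49.6 kHz, 60 kHz.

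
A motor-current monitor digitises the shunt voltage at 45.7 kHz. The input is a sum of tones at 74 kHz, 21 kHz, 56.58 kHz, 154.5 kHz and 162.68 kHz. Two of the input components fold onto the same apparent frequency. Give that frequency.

fs/2 = 22.85 kHz.
74 kHz mod fs = 28.3 kHz.
28.3 kHz > fs/2 = 22.85 kHz, folds to fs − 28.3 kHz = 17.4 kHz.
21 kHz ≤ fs/2 = 22.85 kHz, passes unchanged.
56.58 kHz mod fs = 10.88 kHz.
10.88 kHz ≤ fs/2 = 22.85 kHz, appears at 10.88 kHz.
154.5 kHz mod fs = 17.4 kHz.
17.4 kHz ≤ fs/2 = 22.85 kHz, appears at 17.4 kHz.
162.68 kHz mod fs = 25.58 kHz.
25.58 kHz > fs/2 = 22.85 kHz, folds to fs − 25.58 kHz = 20.12 kHz.
74 kHz and 154.5 kHz both map to 17.4 kHz.

17.4 kHz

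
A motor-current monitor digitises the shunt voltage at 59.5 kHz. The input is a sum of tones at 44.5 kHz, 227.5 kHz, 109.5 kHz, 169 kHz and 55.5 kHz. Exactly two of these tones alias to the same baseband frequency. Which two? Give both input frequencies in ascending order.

fs/2 = 29.75 kHz.
44.5 kHz > fs/2 = 29.75 kHz, folds to fs − 44.5 kHz = 15 kHz.
227.5 kHz mod fs = 49 kHz.
49 kHz > fs/2 = 29.75 kHz, folds to fs − 49 kHz = 10.5 kHz.
109.5 kHz mod fs = 50 kHz.
50 kHz > fs/2 = 29.75 kHz, folds to fs − 50 kHz = 9.5 kHz.
169 kHz mod fs = 50 kHz.
50 kHz > fs/2 = 29.75 kHz, folds to fs − 50 kHz = 9.5 kHz.
55.5 kHz > fs/2 = 29.75 kHz, folds to fs − 55.5 kHz = 4 kHz.
109.5 kHz and 169 kHz both map to 9.5 kHz.

109.5 kHz, 169 kHz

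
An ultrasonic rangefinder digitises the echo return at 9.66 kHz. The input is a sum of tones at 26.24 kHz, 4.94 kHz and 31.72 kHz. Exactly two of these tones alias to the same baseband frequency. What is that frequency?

fs/2 = 4.83 kHz.
26.24 kHz mod fs = 6.92 kHz.
6.92 kHz > fs/2 = 4.83 kHz, folds to fs − 6.92 kHz = 2.74 kHz.
4.94 kHz > fs/2 = 4.83 kHz, folds to fs − 4.94 kHz = 4.72 kHz.
31.72 kHz mod fs = 2.74 kHz.
2.74 kHz ≤ fs/2 = 4.83 kHz, appears at 2.74 kHz.
26.24 kHz and 31.72 kHz both map to 2.74 kHz.

2.74 kHz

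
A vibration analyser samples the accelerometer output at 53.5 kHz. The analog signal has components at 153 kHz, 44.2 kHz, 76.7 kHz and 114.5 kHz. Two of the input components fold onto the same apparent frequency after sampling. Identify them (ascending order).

114.5 kHz, 153 kHz

fs/2 = 26.75 kHz.
153 kHz mod fs = 46 kHz.
46 kHz > fs/2 = 26.75 kHz, folds to fs − 46 kHz = 7.5 kHz.
44.2 kHz > fs/2 = 26.75 kHz, folds to fs − 44.2 kHz = 9.3 kHz.
76.7 kHz mod fs = 23.2 kHz.
23.2 kHz ≤ fs/2 = 26.75 kHz, appears at 23.2 kHz.
114.5 kHz mod fs = 7.5 kHz.
7.5 kHz ≤ fs/2 = 26.75 kHz, appears at 7.5 kHz.
114.5 kHz and 153 kHz both map to 7.5 kHz.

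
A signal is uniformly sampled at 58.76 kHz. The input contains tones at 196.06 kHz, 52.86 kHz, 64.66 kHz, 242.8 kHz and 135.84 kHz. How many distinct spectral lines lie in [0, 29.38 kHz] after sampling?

fs/2 = 29.38 kHz.
196.06 kHz mod fs = 19.78 kHz.
19.78 kHz ≤ fs/2 = 29.38 kHz, appears at 19.78 kHz.
52.86 kHz > fs/2 = 29.38 kHz, folds to fs − 52.86 kHz = 5.9 kHz.
64.66 kHz mod fs = 5.9 kHz.
5.9 kHz ≤ fs/2 = 29.38 kHz, appears at 5.9 kHz.
242.8 kHz mod fs = 7.76 kHz.
7.76 kHz ≤ fs/2 = 29.38 kHz, appears at 7.76 kHz.
135.84 kHz mod fs = 18.32 kHz.
18.32 kHz ≤ fs/2 = 29.38 kHz, appears at 18.32 kHz.
Distinct values: {5.9 kHz, 7.76 kHz, 18.32 kHz, 19.78 kHz} → 4.

4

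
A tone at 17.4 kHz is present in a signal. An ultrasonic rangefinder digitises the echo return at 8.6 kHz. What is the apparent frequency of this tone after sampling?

17.4 kHz mod fs = 0.2 kHz.
0.2 kHz ≤ fs/2 = 4.3 kHz, appears at 0.2 kHz.

0.2 kHz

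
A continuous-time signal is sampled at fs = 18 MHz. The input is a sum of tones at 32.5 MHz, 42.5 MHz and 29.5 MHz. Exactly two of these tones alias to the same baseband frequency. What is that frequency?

fs/2 = 9 MHz.
32.5 MHz mod fs = 14.5 MHz.
14.5 MHz > fs/2 = 9 MHz, folds to fs − 14.5 MHz = 3.5 MHz.
42.5 MHz mod fs = 6.5 MHz.
6.5 MHz ≤ fs/2 = 9 MHz, appears at 6.5 MHz.
29.5 MHz mod fs = 11.5 MHz.
11.5 MHz > fs/2 = 9 MHz, folds to fs − 11.5 MHz = 6.5 MHz.
29.5 MHz and 42.5 MHz both map to 6.5 MHz.

6.5 MHz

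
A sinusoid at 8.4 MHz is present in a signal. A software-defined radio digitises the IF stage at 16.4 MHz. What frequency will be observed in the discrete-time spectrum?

8.4 MHz > fs/2 = 8.2 MHz, folds to fs − 8.4 MHz = 8 MHz.

8 MHz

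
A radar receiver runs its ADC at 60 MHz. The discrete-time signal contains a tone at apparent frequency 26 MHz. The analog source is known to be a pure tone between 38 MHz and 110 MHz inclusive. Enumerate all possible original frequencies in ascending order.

Frequencies that alias to 26 MHz are k·fs ± 26 MHz for integer k ≥ 0.
k=0: 26 MHz.
k=1: 34 MHz, 86 MHz.
k=2: 94 MHz, 146 MHz.
k=3: 154 MHz, 206 MHz.
Within [38 MHz, 110 MHz]: 86 MHz, 94 MHz.

86 MHz, 94 MHz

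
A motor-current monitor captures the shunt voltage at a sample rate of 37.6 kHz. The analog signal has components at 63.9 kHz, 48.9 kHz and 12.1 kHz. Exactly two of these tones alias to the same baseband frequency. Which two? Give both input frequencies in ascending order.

fs/2 = 18.8 kHz.
63.9 kHz mod fs = 26.3 kHz.
26.3 kHz > fs/2 = 18.8 kHz, folds to fs − 26.3 kHz = 11.3 kHz.
48.9 kHz mod fs = 11.3 kHz.
11.3 kHz ≤ fs/2 = 18.8 kHz, appears at 11.3 kHz.
12.1 kHz ≤ fs/2 = 18.8 kHz, passes unchanged.
48.9 kHz and 63.9 kHz both map to 11.3 kHz.

48.9 kHz, 63.9 kHz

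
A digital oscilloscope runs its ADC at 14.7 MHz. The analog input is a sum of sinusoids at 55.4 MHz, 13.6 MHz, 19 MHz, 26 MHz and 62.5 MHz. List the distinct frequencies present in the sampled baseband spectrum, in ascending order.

1.1 MHz, 3.4 MHz, 3.7 MHz, 4.3 MHz

fs/2 = 7.35 MHz.
55.4 MHz mod fs = 11.3 MHz.
11.3 MHz > fs/2 = 7.35 MHz, folds to fs − 11.3 MHz = 3.4 MHz.
13.6 MHz > fs/2 = 7.35 MHz, folds to fs − 13.6 MHz = 1.1 MHz.
19 MHz mod fs = 4.3 MHz.
4.3 MHz ≤ fs/2 = 7.35 MHz, appears at 4.3 MHz.
26 MHz mod fs = 11.3 MHz.
11.3 MHz > fs/2 = 7.35 MHz, folds to fs − 11.3 MHz = 3.4 MHz.
62.5 MHz mod fs = 3.7 MHz.
3.7 MHz ≤ fs/2 = 7.35 MHz, appears at 3.7 MHz.
Distinct values: {1.1 MHz, 3.4 MHz, 3.7 MHz, 4.3 MHz}.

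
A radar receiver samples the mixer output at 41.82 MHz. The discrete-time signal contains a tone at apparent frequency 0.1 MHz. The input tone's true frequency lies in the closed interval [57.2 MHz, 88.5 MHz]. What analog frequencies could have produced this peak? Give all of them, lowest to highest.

83.54 MHz, 83.74 MHz

Frequencies that alias to 0.1 MHz are k·fs ± 0.1 MHz for integer k ≥ 0.
k=0: 0.1 MHz.
k=1: 41.72 MHz, 41.92 MHz.
k=2: 83.54 MHz, 83.74 MHz.
k=3: 125.36 MHz, 125.56 MHz.
Within [57.2 MHz, 88.5 MHz]: 83.54 MHz, 83.74 MHz.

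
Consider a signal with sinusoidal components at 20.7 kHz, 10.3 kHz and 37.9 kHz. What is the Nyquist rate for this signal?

75.8 kHz

Highest-frequency component: 37.9 kHz.
Nyquist rate = 2 × 37.9 kHz = 75.8 kHz.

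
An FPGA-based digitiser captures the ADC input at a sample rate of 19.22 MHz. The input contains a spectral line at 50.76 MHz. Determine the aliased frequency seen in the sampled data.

6.9 MHz

50.76 MHz mod fs = 12.32 MHz.
12.32 MHz > fs/2 = 9.61 MHz, folds to fs − 12.32 MHz = 6.9 MHz.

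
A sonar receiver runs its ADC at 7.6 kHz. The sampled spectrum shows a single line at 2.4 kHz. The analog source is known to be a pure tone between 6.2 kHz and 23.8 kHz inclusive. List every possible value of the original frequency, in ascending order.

Frequencies that alias to 2.4 kHz are k·fs ± 2.4 kHz for integer k ≥ 0.
k=0: 2.4 kHz.
k=1: 5.2 kHz, 10 kHz.
k=2: 12.8 kHz, 17.6 kHz.
k=3: 20.4 kHz, 25.2 kHz.
k=4: 28 kHz, 32.8 kHz.
Within [6.2 kHz, 23.8 kHz]: 10 kHz, 12.8 kHz, 17.6 kHz, 20.4 kHz.

10 kHz, 12.8 kHz, 17.6 kHz, 20.4 kHz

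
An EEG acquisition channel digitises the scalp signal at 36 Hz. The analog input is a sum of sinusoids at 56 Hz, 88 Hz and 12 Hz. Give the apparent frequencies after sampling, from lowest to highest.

fs/2 = 18 Hz.
56 Hz mod fs = 20 Hz.
20 Hz > fs/2 = 18 Hz, folds to fs − 20 Hz = 16 Hz.
88 Hz mod fs = 16 Hz.
16 Hz ≤ fs/2 = 18 Hz, appears at 16 Hz.
12 Hz ≤ fs/2 = 18 Hz, passes unchanged.
Distinct values: {12 Hz, 16 Hz}.

12 Hz, 16 Hz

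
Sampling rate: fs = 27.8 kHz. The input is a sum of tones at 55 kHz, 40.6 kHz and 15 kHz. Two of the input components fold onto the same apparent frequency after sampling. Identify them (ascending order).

15 kHz, 40.6 kHz

fs/2 = 13.9 kHz.
55 kHz mod fs = 27.2 kHz.
27.2 kHz > fs/2 = 13.9 kHz, folds to fs − 27.2 kHz = 0.6 kHz.
40.6 kHz mod fs = 12.8 kHz.
12.8 kHz ≤ fs/2 = 13.9 kHz, appears at 12.8 kHz.
15 kHz > fs/2 = 13.9 kHz, folds to fs − 15 kHz = 12.8 kHz.
15 kHz and 40.6 kHz both map to 12.8 kHz.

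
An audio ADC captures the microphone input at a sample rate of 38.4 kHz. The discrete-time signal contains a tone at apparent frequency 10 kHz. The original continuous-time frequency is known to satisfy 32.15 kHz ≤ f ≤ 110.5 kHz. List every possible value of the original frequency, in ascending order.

Frequencies that alias to 10 kHz are k·fs ± 10 kHz for integer k ≥ 0.
k=0: 10 kHz.
k=1: 28.4 kHz, 48.4 kHz.
k=2: 66.8 kHz, 86.8 kHz.
k=3: 105.2 kHz, 125.2 kHz.
k=4: 143.6 kHz, 163.6 kHz.
Within [32.15 kHz, 110.5 kHz]: 48.4 kHz, 66.8 kHz, 86.8 kHz, 105.2 kHz.

48.4 kHz, 66.8 kHz, 86.8 kHz, 105.2 kHz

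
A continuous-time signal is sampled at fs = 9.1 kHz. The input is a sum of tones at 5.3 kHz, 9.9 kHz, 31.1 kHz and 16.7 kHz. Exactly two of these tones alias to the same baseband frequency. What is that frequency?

3.8 kHz

fs/2 = 4.55 kHz.
5.3 kHz > fs/2 = 4.55 kHz, folds to fs − 5.3 kHz = 3.8 kHz.
9.9 kHz mod fs = 0.8 kHz.
0.8 kHz ≤ fs/2 = 4.55 kHz, appears at 0.8 kHz.
31.1 kHz mod fs = 3.8 kHz.
3.8 kHz ≤ fs/2 = 4.55 kHz, appears at 3.8 kHz.
16.7 kHz mod fs = 7.6 kHz.
7.6 kHz > fs/2 = 4.55 kHz, folds to fs − 7.6 kHz = 1.5 kHz.
5.3 kHz and 31.1 kHz both map to 3.8 kHz.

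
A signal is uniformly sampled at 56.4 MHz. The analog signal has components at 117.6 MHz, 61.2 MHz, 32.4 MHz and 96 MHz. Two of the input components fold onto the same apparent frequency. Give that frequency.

4.8 MHz

fs/2 = 28.2 MHz.
117.6 MHz mod fs = 4.8 MHz.
4.8 MHz ≤ fs/2 = 28.2 MHz, appears at 4.8 MHz.
61.2 MHz mod fs = 4.8 MHz.
4.8 MHz ≤ fs/2 = 28.2 MHz, appears at 4.8 MHz.
32.4 MHz > fs/2 = 28.2 MHz, folds to fs − 32.4 MHz = 24 MHz.
96 MHz mod fs = 39.6 MHz.
39.6 MHz > fs/2 = 28.2 MHz, folds to fs − 39.6 MHz = 16.8 MHz.
61.2 MHz and 117.6 MHz both map to 4.8 MHz.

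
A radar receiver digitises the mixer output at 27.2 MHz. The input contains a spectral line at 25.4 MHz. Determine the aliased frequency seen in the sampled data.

1.8 MHz

25.4 MHz > fs/2 = 13.6 MHz, folds to fs − 25.4 MHz = 1.8 MHz.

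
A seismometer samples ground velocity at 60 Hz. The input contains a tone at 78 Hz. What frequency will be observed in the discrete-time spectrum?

78 Hz mod fs = 18 Hz.
18 Hz ≤ fs/2 = 30 Hz, appears at 18 Hz.

18 Hz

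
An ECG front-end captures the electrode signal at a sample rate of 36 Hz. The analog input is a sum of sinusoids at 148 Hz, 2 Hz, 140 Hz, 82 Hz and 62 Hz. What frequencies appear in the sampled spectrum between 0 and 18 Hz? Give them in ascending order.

fs/2 = 18 Hz.
148 Hz mod fs = 4 Hz.
4 Hz ≤ fs/2 = 18 Hz, appears at 4 Hz.
2 Hz ≤ fs/2 = 18 Hz, passes unchanged.
140 Hz mod fs = 32 Hz.
32 Hz > fs/2 = 18 Hz, folds to fs − 32 Hz = 4 Hz.
82 Hz mod fs = 10 Hz.
10 Hz ≤ fs/2 = 18 Hz, appears at 10 Hz.
62 Hz mod fs = 26 Hz.
26 Hz > fs/2 = 18 Hz, folds to fs − 26 Hz = 10 Hz.
Distinct values: {2 Hz, 4 Hz, 10 Hz}.

2 Hz, 4 Hz, 10 Hz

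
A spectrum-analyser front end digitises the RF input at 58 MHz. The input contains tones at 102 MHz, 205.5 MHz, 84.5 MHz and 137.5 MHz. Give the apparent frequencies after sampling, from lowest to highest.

14 MHz, 21.5 MHz, 26.5 MHz

fs/2 = 29 MHz.
102 MHz mod fs = 44 MHz.
44 MHz > fs/2 = 29 MHz, folds to fs − 44 MHz = 14 MHz.
205.5 MHz mod fs = 31.5 MHz.
31.5 MHz > fs/2 = 29 MHz, folds to fs − 31.5 MHz = 26.5 MHz.
84.5 MHz mod fs = 26.5 MHz.
26.5 MHz ≤ fs/2 = 29 MHz, appears at 26.5 MHz.
137.5 MHz mod fs = 21.5 MHz.
21.5 MHz ≤ fs/2 = 29 MHz, appears at 21.5 MHz.
Distinct values: {14 MHz, 21.5 MHz, 26.5 MHz}.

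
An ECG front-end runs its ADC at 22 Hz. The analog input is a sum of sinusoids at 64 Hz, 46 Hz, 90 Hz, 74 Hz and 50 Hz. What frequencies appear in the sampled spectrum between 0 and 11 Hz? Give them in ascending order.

2 Hz, 6 Hz, 8 Hz

fs/2 = 11 Hz.
64 Hz mod fs = 20 Hz.
20 Hz > fs/2 = 11 Hz, folds to fs − 20 Hz = 2 Hz.
46 Hz mod fs = 2 Hz.
2 Hz ≤ fs/2 = 11 Hz, appears at 2 Hz.
90 Hz mod fs = 2 Hz.
2 Hz ≤ fs/2 = 11 Hz, appears at 2 Hz.
74 Hz mod fs = 8 Hz.
8 Hz ≤ fs/2 = 11 Hz, appears at 8 Hz.
50 Hz mod fs = 6 Hz.
6 Hz ≤ fs/2 = 11 Hz, appears at 6 Hz.
Distinct values: {2 Hz, 6 Hz, 8 Hz}.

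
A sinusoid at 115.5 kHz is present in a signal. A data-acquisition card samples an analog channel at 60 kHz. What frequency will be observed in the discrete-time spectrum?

115.5 kHz mod fs = 55.5 kHz.
55.5 kHz > fs/2 = 30 kHz, folds to fs − 55.5 kHz = 4.5 kHz.

4.5 kHz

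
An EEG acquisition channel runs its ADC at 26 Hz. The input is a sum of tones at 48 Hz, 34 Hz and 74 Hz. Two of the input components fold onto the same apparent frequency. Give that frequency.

4 Hz

fs/2 = 13 Hz.
48 Hz mod fs = 22 Hz.
22 Hz > fs/2 = 13 Hz, folds to fs − 22 Hz = 4 Hz.
34 Hz mod fs = 8 Hz.
8 Hz ≤ fs/2 = 13 Hz, appears at 8 Hz.
74 Hz mod fs = 22 Hz.
22 Hz > fs/2 = 13 Hz, folds to fs − 22 Hz = 4 Hz.
48 Hz and 74 Hz both map to 4 Hz.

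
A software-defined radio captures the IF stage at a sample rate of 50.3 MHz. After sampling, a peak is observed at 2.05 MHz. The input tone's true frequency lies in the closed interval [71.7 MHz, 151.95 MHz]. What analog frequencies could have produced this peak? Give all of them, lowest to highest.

98.55 MHz, 102.65 MHz, 148.85 MHz

Frequencies that alias to 2.05 MHz are k·fs ± 2.05 MHz for integer k ≥ 0.
k=0: 2.05 MHz.
k=1: 48.25 MHz, 52.35 MHz.
k=2: 98.55 MHz, 102.65 MHz.
k=3: 148.85 MHz, 152.95 MHz.
k=4: 199.15 MHz, 203.25 MHz.
Within [71.7 MHz, 151.95 MHz]: 98.55 MHz, 102.65 MHz, 148.85 MHz.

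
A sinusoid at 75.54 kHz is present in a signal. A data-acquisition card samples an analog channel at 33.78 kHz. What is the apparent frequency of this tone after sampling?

7.98 kHz

75.54 kHz mod fs = 7.98 kHz.
7.98 kHz ≤ fs/2 = 16.89 kHz, appears at 7.98 kHz.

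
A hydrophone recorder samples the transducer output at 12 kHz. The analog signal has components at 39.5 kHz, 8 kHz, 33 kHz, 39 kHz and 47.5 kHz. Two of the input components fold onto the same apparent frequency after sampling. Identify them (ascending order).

33 kHz, 39 kHz

fs/2 = 6 kHz.
39.5 kHz mod fs = 3.5 kHz.
3.5 kHz ≤ fs/2 = 6 kHz, appears at 3.5 kHz.
8 kHz > fs/2 = 6 kHz, folds to fs − 8 kHz = 4 kHz.
33 kHz mod fs = 9 kHz.
9 kHz > fs/2 = 6 kHz, folds to fs − 9 kHz = 3 kHz.
39 kHz mod fs = 3 kHz.
3 kHz ≤ fs/2 = 6 kHz, appears at 3 kHz.
47.5 kHz mod fs = 11.5 kHz.
11.5 kHz > fs/2 = 6 kHz, folds to fs − 11.5 kHz = 0.5 kHz.
33 kHz and 39 kHz both map to 3 kHz.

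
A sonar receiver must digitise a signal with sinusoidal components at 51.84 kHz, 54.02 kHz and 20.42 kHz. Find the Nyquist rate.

Highest-frequency component: 54.02 kHz.
Nyquist rate = 2 × 54.02 kHz = 108.04 kHz.

108.04 kHz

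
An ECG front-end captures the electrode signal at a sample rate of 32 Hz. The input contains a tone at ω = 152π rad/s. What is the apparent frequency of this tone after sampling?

ω = 152π rad/s → f = ω/(2π) = 76 Hz.
76 Hz mod fs = 12 Hz.
12 Hz ≤ fs/2 = 16 Hz, appears at 12 Hz.

12 Hz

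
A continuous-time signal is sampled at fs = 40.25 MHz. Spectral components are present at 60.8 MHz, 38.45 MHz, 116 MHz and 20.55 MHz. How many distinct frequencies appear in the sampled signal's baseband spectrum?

fs/2 = 20.125 MHz.
60.8 MHz mod fs = 20.55 MHz.
20.55 MHz > fs/2 = 20.125 MHz, folds to fs − 20.55 MHz = 19.7 MHz.
38.45 MHz > fs/2 = 20.125 MHz, folds to fs − 38.45 MHz = 1.8 MHz.
116 MHz mod fs = 35.5 MHz.
35.5 MHz > fs/2 = 20.125 MHz, folds to fs − 35.5 MHz = 4.75 MHz.
20.55 MHz > fs/2 = 20.125 MHz, folds to fs − 20.55 MHz = 19.7 MHz.
Distinct values: {1.8 MHz, 4.75 MHz, 19.7 MHz} → 3.

3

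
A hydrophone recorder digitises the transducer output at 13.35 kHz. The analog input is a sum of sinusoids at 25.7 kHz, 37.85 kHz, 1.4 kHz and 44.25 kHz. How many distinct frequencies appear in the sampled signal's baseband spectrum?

fs/2 = 6.675 kHz.
25.7 kHz mod fs = 12.35 kHz.
12.35 kHz > fs/2 = 6.675 kHz, folds to fs − 12.35 kHz = 1 kHz.
37.85 kHz mod fs = 11.15 kHz.
11.15 kHz > fs/2 = 6.675 kHz, folds to fs − 11.15 kHz = 2.2 kHz.
1.4 kHz ≤ fs/2 = 6.675 kHz, passes unchanged.
44.25 kHz mod fs = 4.2 kHz.
4.2 kHz ≤ fs/2 = 6.675 kHz, appears at 4.2 kHz.
Distinct values: {1 kHz, 1.4 kHz, 2.2 kHz, 4.2 kHz} → 4.

4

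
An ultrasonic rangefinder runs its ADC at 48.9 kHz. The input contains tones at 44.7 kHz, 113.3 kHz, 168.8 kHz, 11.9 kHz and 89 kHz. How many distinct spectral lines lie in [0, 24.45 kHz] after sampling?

5

fs/2 = 24.45 kHz.
44.7 kHz > fs/2 = 24.45 kHz, folds to fs − 44.7 kHz = 4.2 kHz.
113.3 kHz mod fs = 15.5 kHz.
15.5 kHz ≤ fs/2 = 24.45 kHz, appears at 15.5 kHz.
168.8 kHz mod fs = 22.1 kHz.
22.1 kHz ≤ fs/2 = 24.45 kHz, appears at 22.1 kHz.
11.9 kHz ≤ fs/2 = 24.45 kHz, passes unchanged.
89 kHz mod fs = 40.1 kHz.
40.1 kHz > fs/2 = 24.45 kHz, folds to fs − 40.1 kHz = 8.8 kHz.
Distinct values: {4.2 kHz, 8.8 kHz, 11.9 kHz, 15.5 kHz, 22.1 kHz} → 5.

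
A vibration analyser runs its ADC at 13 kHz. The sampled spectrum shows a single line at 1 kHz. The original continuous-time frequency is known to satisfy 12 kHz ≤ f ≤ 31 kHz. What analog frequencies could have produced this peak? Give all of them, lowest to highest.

Frequencies that alias to 1 kHz are k·fs ± 1 kHz for integer k ≥ 0.
k=0: 1 kHz.
k=1: 12 kHz, 14 kHz.
k=2: 25 kHz, 27 kHz.
k=3: 38 kHz, 40 kHz.
Within [12 kHz, 31 kHz]: 12 kHz, 14 kHz, 25 kHz, 27 kHz.

12 kHz, 14 kHz, 25 kHz, 27 kHz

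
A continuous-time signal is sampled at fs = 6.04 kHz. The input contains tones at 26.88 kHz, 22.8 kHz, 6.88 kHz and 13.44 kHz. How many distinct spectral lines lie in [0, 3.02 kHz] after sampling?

3

fs/2 = 3.02 kHz.
26.88 kHz mod fs = 2.72 kHz.
2.72 kHz ≤ fs/2 = 3.02 kHz, appears at 2.72 kHz.
22.8 kHz mod fs = 4.68 kHz.
4.68 kHz > fs/2 = 3.02 kHz, folds to fs − 4.68 kHz = 1.36 kHz.
6.88 kHz mod fs = 0.84 kHz.
0.84 kHz ≤ fs/2 = 3.02 kHz, appears at 0.84 kHz.
13.44 kHz mod fs = 1.36 kHz.
1.36 kHz ≤ fs/2 = 3.02 kHz, appears at 1.36 kHz.
Distinct values: {0.84 kHz, 1.36 kHz, 2.72 kHz} → 3.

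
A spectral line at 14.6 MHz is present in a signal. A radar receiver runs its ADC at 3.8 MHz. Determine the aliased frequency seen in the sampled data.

14.6 MHz mod fs = 3.2 MHz.
3.2 MHz > fs/2 = 1.9 MHz, folds to fs − 3.2 MHz = 0.6 MHz.

0.6 MHz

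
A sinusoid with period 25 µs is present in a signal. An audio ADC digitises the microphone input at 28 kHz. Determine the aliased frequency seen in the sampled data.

12 kHz

T = 25 µs → f = 1/T = 40 kHz.
40 kHz mod fs = 12 kHz.
12 kHz ≤ fs/2 = 14 kHz, appears at 12 kHz.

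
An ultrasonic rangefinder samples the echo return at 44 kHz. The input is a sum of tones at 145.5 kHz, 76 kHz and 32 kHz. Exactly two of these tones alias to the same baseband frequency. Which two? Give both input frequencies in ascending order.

fs/2 = 22 kHz.
145.5 kHz mod fs = 13.5 kHz.
13.5 kHz ≤ fs/2 = 22 kHz, appears at 13.5 kHz.
76 kHz mod fs = 32 kHz.
32 kHz > fs/2 = 22 kHz, folds to fs − 32 kHz = 12 kHz.
32 kHz > fs/2 = 22 kHz, folds to fs − 32 kHz = 12 kHz.
32 kHz and 76 kHz both map to 12 kHz.

32 kHz, 76 kHz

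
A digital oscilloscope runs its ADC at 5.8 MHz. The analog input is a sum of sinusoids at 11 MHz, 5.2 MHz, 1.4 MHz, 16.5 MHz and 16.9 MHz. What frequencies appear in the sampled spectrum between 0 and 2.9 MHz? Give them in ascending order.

0.5 MHz, 0.6 MHz, 0.9 MHz, 1.4 MHz

fs/2 = 2.9 MHz.
11 MHz mod fs = 5.2 MHz.
5.2 MHz > fs/2 = 2.9 MHz, folds to fs − 5.2 MHz = 0.6 MHz.
5.2 MHz > fs/2 = 2.9 MHz, folds to fs − 5.2 MHz = 0.6 MHz.
1.4 MHz ≤ fs/2 = 2.9 MHz, passes unchanged.
16.5 MHz mod fs = 4.9 MHz.
4.9 MHz > fs/2 = 2.9 MHz, folds to fs − 4.9 MHz = 0.9 MHz.
16.9 MHz mod fs = 5.3 MHz.
5.3 MHz > fs/2 = 2.9 MHz, folds to fs − 5.3 MHz = 0.5 MHz.
Distinct values: {0.5 MHz, 0.6 MHz, 0.9 MHz, 1.4 MHz}.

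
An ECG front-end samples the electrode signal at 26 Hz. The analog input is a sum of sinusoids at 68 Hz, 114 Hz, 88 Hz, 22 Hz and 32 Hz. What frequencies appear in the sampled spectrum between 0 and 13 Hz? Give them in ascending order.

fs/2 = 13 Hz.
68 Hz mod fs = 16 Hz.
16 Hz > fs/2 = 13 Hz, folds to fs − 16 Hz = 10 Hz.
114 Hz mod fs = 10 Hz.
10 Hz ≤ fs/2 = 13 Hz, appears at 10 Hz.
88 Hz mod fs = 10 Hz.
10 Hz ≤ fs/2 = 13 Hz, appears at 10 Hz.
22 Hz > fs/2 = 13 Hz, folds to fs − 22 Hz = 4 Hz.
32 Hz mod fs = 6 Hz.
6 Hz ≤ fs/2 = 13 Hz, appears at 6 Hz.
Distinct values: {4 Hz, 6 Hz, 10 Hz}.

4 Hz, 6 Hz, 10 Hz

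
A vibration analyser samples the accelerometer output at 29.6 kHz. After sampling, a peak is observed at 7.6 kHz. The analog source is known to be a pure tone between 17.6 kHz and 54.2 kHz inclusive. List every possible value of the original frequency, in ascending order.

Frequencies that alias to 7.6 kHz are k·fs ± 7.6 kHz for integer k ≥ 0.
k=0: 7.6 kHz.
k=1: 22 kHz, 37.2 kHz.
k=2: 51.6 kHz, 66.8 kHz.
k=3: 81.2 kHz, 96.4 kHz.
Within [17.6 kHz, 54.2 kHz]: 22 kHz, 37.2 kHz, 51.6 kHz.

22 kHz, 37.2 kHz, 51.6 kHz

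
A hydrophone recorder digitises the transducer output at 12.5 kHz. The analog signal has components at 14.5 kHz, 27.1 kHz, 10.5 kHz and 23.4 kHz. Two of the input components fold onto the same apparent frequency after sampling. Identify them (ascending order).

10.5 kHz, 14.5 kHz

fs/2 = 6.25 kHz.
14.5 kHz mod fs = 2 kHz.
2 kHz ≤ fs/2 = 6.25 kHz, appears at 2 kHz.
27.1 kHz mod fs = 2.1 kHz.
2.1 kHz ≤ fs/2 = 6.25 kHz, appears at 2.1 kHz.
10.5 kHz > fs/2 = 6.25 kHz, folds to fs − 10.5 kHz = 2 kHz.
23.4 kHz mod fs = 10.9 kHz.
10.9 kHz > fs/2 = 6.25 kHz, folds to fs − 10.9 kHz = 1.6 kHz.
10.5 kHz and 14.5 kHz both map to 2 kHz.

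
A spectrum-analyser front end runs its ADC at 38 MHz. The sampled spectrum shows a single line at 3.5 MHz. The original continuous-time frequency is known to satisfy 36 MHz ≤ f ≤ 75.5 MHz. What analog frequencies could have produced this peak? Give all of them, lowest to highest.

Frequencies that alias to 3.5 MHz are k·fs ± 3.5 MHz for integer k ≥ 0.
k=0: 3.5 MHz.
k=1: 34.5 MHz, 41.5 MHz.
k=2: 72.5 MHz, 79.5 MHz.
k=3: 110.5 MHz, 117.5 MHz.
Within [36 MHz, 75.5 MHz]: 41.5 MHz, 72.5 MHz.

41.5 MHz, 72.5 MHz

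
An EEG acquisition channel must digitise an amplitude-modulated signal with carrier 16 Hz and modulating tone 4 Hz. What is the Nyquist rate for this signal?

AM sidebands sit at fc ± fm = 12 Hz and 20 Hz.
Highest-frequency component: 20 Hz.
Nyquist rate = 2 × 20 Hz = 40 Hz.

40 Hz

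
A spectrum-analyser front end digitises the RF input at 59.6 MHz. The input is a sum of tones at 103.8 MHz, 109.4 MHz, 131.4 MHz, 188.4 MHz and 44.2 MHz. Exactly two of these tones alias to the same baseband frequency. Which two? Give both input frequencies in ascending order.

fs/2 = 29.8 MHz.
103.8 MHz mod fs = 44.2 MHz.
44.2 MHz > fs/2 = 29.8 MHz, folds to fs − 44.2 MHz = 15.4 MHz.
109.4 MHz mod fs = 49.8 MHz.
49.8 MHz > fs/2 = 29.8 MHz, folds to fs − 49.8 MHz = 9.8 MHz.
131.4 MHz mod fs = 12.2 MHz.
12.2 MHz ≤ fs/2 = 29.8 MHz, appears at 12.2 MHz.
188.4 MHz mod fs = 9.6 MHz.
9.6 MHz ≤ fs/2 = 29.8 MHz, appears at 9.6 MHz.
44.2 MHz > fs/2 = 29.8 MHz, folds to fs − 44.2 MHz = 15.4 MHz.
44.2 MHz and 103.8 MHz both map to 15.4 MHz.

44.2 MHz, 103.8 MHz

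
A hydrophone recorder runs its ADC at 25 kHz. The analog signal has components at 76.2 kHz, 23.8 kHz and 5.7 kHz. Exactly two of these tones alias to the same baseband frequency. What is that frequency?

fs/2 = 12.5 kHz.
76.2 kHz mod fs = 1.2 kHz.
1.2 kHz ≤ fs/2 = 12.5 kHz, appears at 1.2 kHz.
23.8 kHz > fs/2 = 12.5 kHz, folds to fs − 23.8 kHz = 1.2 kHz.
5.7 kHz ≤ fs/2 = 12.5 kHz, passes unchanged.
23.8 kHz and 76.2 kHz both map to 1.2 kHz.

1.2 kHz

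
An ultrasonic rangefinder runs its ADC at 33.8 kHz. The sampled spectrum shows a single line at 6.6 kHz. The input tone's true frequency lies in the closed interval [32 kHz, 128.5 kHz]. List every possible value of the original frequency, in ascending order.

40.4 kHz, 61 kHz, 74.2 kHz, 94.8 kHz, 108 kHz

Frequencies that alias to 6.6 kHz are k·fs ± 6.6 kHz for integer k ≥ 0.
k=0: 6.6 kHz.
k=1: 27.2 kHz, 40.4 kHz.
k=2: 61 kHz, 74.2 kHz.
k=3: 94.8 kHz, 108 kHz.
k=4: 128.6 kHz, 141.8 kHz.
Within [32 kHz, 128.5 kHz]: 40.4 kHz, 61 kHz, 74.2 kHz, 94.8 kHz, 108 kHz.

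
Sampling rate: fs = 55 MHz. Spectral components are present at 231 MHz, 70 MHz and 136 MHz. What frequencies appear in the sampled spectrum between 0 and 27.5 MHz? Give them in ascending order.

fs/2 = 27.5 MHz.
231 MHz mod fs = 11 MHz.
11 MHz ≤ fs/2 = 27.5 MHz, appears at 11 MHz.
70 MHz mod fs = 15 MHz.
15 MHz ≤ fs/2 = 27.5 MHz, appears at 15 MHz.
136 MHz mod fs = 26 MHz.
26 MHz ≤ fs/2 = 27.5 MHz, appears at 26 MHz.
Distinct values: {11 MHz, 15 MHz, 26 MHz}.

11 MHz, 15 MHz, 26 MHz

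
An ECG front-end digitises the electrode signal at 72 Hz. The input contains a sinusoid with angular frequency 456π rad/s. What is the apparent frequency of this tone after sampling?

ω = 456π rad/s → f = ω/(2π) = 228 Hz.
228 Hz mod fs = 12 Hz.
12 Hz ≤ fs/2 = 36 Hz, appears at 12 Hz.

12 Hz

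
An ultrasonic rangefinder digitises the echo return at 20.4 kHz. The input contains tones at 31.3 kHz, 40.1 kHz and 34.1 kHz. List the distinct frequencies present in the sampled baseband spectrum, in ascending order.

0.7 kHz, 6.7 kHz, 9.5 kHz

fs/2 = 10.2 kHz.
31.3 kHz mod fs = 10.9 kHz.
10.9 kHz > fs/2 = 10.2 kHz, folds to fs − 10.9 kHz = 9.5 kHz.
40.1 kHz mod fs = 19.7 kHz.
19.7 kHz > fs/2 = 10.2 kHz, folds to fs − 19.7 kHz = 0.7 kHz.
34.1 kHz mod fs = 13.7 kHz.
13.7 kHz > fs/2 = 10.2 kHz, folds to fs − 13.7 kHz = 6.7 kHz.
Distinct values: {0.7 kHz, 6.7 kHz, 9.5 kHz}.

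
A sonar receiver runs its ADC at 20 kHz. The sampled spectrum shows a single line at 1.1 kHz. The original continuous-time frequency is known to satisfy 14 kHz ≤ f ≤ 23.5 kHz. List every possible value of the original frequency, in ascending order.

18.9 kHz, 21.1 kHz

Frequencies that alias to 1.1 kHz are k·fs ± 1.1 kHz for integer k ≥ 0.
k=0: 1.1 kHz.
k=1: 18.9 kHz, 21.1 kHz.
k=2: 38.9 kHz, 41.1 kHz.
Within [14 kHz, 23.5 kHz]: 18.9 kHz, 21.1 kHz.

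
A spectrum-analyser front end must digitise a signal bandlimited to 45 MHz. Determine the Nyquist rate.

90 MHz

Nyquist rate = 2 × 45 MHz = 90 MHz.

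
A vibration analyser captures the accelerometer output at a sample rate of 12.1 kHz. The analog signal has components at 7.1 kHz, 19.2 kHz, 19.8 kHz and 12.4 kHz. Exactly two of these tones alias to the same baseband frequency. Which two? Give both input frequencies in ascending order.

fs/2 = 6.05 kHz.
7.1 kHz > fs/2 = 6.05 kHz, folds to fs − 7.1 kHz = 5 kHz.
19.2 kHz mod fs = 7.1 kHz.
7.1 kHz > fs/2 = 6.05 kHz, folds to fs − 7.1 kHz = 5 kHz.
19.8 kHz mod fs = 7.7 kHz.
7.7 kHz > fs/2 = 6.05 kHz, folds to fs − 7.7 kHz = 4.4 kHz.
12.4 kHz mod fs = 0.3 kHz.
0.3 kHz ≤ fs/2 = 6.05 kHz, appears at 0.3 kHz.
7.1 kHz and 19.2 kHz both map to 5 kHz.

7.1 kHz, 19.2 kHz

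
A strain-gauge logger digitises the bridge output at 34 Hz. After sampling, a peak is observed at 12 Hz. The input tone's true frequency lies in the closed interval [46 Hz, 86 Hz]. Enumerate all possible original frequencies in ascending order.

46 Hz, 56 Hz, 80 Hz

Frequencies that alias to 12 Hz are k·fs ± 12 Hz for integer k ≥ 0.
k=0: 12 Hz.
k=1: 22 Hz, 46 Hz.
k=2: 56 Hz, 80 Hz.
k=3: 90 Hz, 114 Hz.
Within [46 Hz, 86 Hz]: 46 Hz, 56 Hz, 80 Hz.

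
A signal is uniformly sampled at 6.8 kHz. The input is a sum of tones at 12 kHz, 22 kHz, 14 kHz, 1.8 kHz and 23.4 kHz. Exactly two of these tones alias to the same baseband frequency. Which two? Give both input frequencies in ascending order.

12 kHz, 22 kHz

fs/2 = 3.4 kHz.
12 kHz mod fs = 5.2 kHz.
5.2 kHz > fs/2 = 3.4 kHz, folds to fs − 5.2 kHz = 1.6 kHz.
22 kHz mod fs = 1.6 kHz.
1.6 kHz ≤ fs/2 = 3.4 kHz, appears at 1.6 kHz.
14 kHz mod fs = 0.4 kHz.
0.4 kHz ≤ fs/2 = 3.4 kHz, appears at 0.4 kHz.
1.8 kHz ≤ fs/2 = 3.4 kHz, passes unchanged.
23.4 kHz mod fs = 3 kHz.
3 kHz ≤ fs/2 = 3.4 kHz, appears at 3 kHz.
12 kHz and 22 kHz both map to 1.6 kHz.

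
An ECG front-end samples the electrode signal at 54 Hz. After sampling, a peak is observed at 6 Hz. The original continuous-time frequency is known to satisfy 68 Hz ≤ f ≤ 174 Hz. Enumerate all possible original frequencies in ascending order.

102 Hz, 114 Hz, 156 Hz, 168 Hz

Frequencies that alias to 6 Hz are k·fs ± 6 Hz for integer k ≥ 0.
k=0: 6 Hz.
k=1: 48 Hz, 60 Hz.
k=2: 102 Hz, 114 Hz.
k=3: 156 Hz, 168 Hz.
k=4: 210 Hz, 222 Hz.
Within [68 Hz, 174 Hz]: 102 Hz, 114 Hz, 156 Hz, 168 Hz.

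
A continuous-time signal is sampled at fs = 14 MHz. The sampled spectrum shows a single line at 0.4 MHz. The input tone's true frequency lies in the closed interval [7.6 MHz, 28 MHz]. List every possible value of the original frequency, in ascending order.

13.6 MHz, 14.4 MHz, 27.6 MHz

Frequencies that alias to 0.4 MHz are k·fs ± 0.4 MHz for integer k ≥ 0.
k=0: 0.4 MHz.
k=1: 13.6 MHz, 14.4 MHz.
k=2: 27.6 MHz, 28.4 MHz.
k=3: 41.6 MHz, 42.4 MHz.
Within [7.6 MHz, 28 MHz]: 13.6 MHz, 14.4 MHz, 27.6 MHz.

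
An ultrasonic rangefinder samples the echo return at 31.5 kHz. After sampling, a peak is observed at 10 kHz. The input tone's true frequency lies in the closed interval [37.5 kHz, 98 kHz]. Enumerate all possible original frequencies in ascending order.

41.5 kHz, 53 kHz, 73 kHz, 84.5 kHz

Frequencies that alias to 10 kHz are k·fs ± 10 kHz for integer k ≥ 0.
k=0: 10 kHz.
k=1: 21.5 kHz, 41.5 kHz.
k=2: 53 kHz, 73 kHz.
k=3: 84.5 kHz, 104.5 kHz.
k=4: 116 kHz, 136 kHz.
Within [37.5 kHz, 98 kHz]: 41.5 kHz, 53 kHz, 73 kHz, 84.5 kHz.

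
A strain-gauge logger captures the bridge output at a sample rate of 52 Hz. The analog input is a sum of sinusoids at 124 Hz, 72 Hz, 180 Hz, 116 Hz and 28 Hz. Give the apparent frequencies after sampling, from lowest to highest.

fs/2 = 26 Hz.
124 Hz mod fs = 20 Hz.
20 Hz ≤ fs/2 = 26 Hz, appears at 20 Hz.
72 Hz mod fs = 20 Hz.
20 Hz ≤ fs/2 = 26 Hz, appears at 20 Hz.
180 Hz mod fs = 24 Hz.
24 Hz ≤ fs/2 = 26 Hz, appears at 24 Hz.
116 Hz mod fs = 12 Hz.
12 Hz ≤ fs/2 = 26 Hz, appears at 12 Hz.
28 Hz > fs/2 = 26 Hz, folds to fs − 28 Hz = 24 Hz.
Distinct values: {12 Hz, 20 Hz, 24 Hz}.

12 Hz, 20 Hz, 24 Hz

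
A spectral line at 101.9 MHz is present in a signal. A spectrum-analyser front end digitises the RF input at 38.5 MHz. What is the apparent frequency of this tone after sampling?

101.9 MHz mod fs = 24.9 MHz.
24.9 MHz > fs/2 = 19.25 MHz, folds to fs − 24.9 MHz = 13.6 MHz.

13.6 MHz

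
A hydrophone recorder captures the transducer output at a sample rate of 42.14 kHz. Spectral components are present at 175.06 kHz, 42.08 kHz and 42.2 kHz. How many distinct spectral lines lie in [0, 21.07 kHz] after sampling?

2

fs/2 = 21.07 kHz.
175.06 kHz mod fs = 6.5 kHz.
6.5 kHz ≤ fs/2 = 21.07 kHz, appears at 6.5 kHz.
42.08 kHz > fs/2 = 21.07 kHz, folds to fs − 42.08 kHz = 0.06 kHz.
42.2 kHz mod fs = 0.06 kHz.
0.06 kHz ≤ fs/2 = 21.07 kHz, appears at 0.06 kHz.
Distinct values: {0.06 kHz, 6.5 kHz} → 2.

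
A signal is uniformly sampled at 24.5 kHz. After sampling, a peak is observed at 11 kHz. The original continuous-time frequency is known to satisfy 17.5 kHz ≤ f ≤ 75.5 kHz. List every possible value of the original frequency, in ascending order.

Frequencies that alias to 11 kHz are k·fs ± 11 kHz for integer k ≥ 0.
k=0: 11 kHz.
k=1: 13.5 kHz, 35.5 kHz.
k=2: 38 kHz, 60 kHz.
k=3: 62.5 kHz, 84.5 kHz.
k=4: 87 kHz, 109 kHz.
Within [17.5 kHz, 75.5 kHz]: 35.5 kHz, 38 kHz, 60 kHz, 62.5 kHz.

35.5 kHz, 38 kHz, 60 kHz, 62.5 kHz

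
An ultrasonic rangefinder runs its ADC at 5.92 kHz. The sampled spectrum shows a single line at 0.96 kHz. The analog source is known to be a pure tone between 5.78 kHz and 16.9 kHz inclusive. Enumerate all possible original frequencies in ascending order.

6.88 kHz, 10.88 kHz, 12.8 kHz, 16.8 kHz

Frequencies that alias to 0.96 kHz are k·fs ± 0.96 kHz for integer k ≥ 0.
k=0: 0.96 kHz.
k=1: 4.96 kHz, 6.88 kHz.
k=2: 10.88 kHz, 12.8 kHz.
k=3: 16.8 kHz, 18.72 kHz.
k=4: 22.72 kHz, 24.64 kHz.
Within [5.78 kHz, 16.9 kHz]: 6.88 kHz, 10.88 kHz, 12.8 kHz, 16.8 kHz.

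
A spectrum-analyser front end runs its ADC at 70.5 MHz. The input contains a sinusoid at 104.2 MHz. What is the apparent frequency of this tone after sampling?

33.7 MHz

104.2 MHz mod fs = 33.7 MHz.
33.7 MHz ≤ fs/2 = 35.25 MHz, appears at 33.7 MHz.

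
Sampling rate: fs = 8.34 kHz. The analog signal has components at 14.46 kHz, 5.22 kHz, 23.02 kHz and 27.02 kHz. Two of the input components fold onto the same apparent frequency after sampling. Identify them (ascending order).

23.02 kHz, 27.02 kHz

fs/2 = 4.17 kHz.
14.46 kHz mod fs = 6.12 kHz.
6.12 kHz > fs/2 = 4.17 kHz, folds to fs − 6.12 kHz = 2.22 kHz.
5.22 kHz > fs/2 = 4.17 kHz, folds to fs − 5.22 kHz = 3.12 kHz.
23.02 kHz mod fs = 6.34 kHz.
6.34 kHz > fs/2 = 4.17 kHz, folds to fs − 6.34 kHz = 2 kHz.
27.02 kHz mod fs = 2 kHz.
2 kHz ≤ fs/2 = 4.17 kHz, appears at 2 kHz.
23.02 kHz and 27.02 kHz both map to 2 kHz.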